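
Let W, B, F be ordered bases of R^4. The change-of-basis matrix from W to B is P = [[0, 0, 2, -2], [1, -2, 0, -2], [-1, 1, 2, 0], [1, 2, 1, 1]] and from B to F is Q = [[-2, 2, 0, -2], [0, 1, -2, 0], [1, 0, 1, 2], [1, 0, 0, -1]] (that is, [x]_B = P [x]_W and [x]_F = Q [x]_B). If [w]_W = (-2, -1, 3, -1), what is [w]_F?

Composing the changes, [w]_F = Q P [w]_W.
Q P = [[0, -8, -6, -2], [3, -4, -4, -2], [1, 5, 6, 0], [-1, -2, 1, -3]]; applying this to (-2, -1, 3, -1) gives (-8, -12, 11, 10).

(-8, -12, 11, 10)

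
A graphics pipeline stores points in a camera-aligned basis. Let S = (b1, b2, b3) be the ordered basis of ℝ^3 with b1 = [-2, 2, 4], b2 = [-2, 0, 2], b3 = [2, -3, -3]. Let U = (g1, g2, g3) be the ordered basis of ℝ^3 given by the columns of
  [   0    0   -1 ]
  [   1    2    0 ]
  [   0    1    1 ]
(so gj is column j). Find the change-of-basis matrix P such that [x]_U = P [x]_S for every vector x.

[[-2, 0, -1], [2, 0, -1], [2, 2, -2]]

Column j of P is [bj]_U, since P maps S-coordinates to U-coordinates.
Expressing b1 in U: b1 = -2g1 + 2g2 + 2g3, so column 1 of P is [-2, 2, 2].
Doing the same for each bj gives P = [[-2, 0, -1], [2, 0, -1], [2, 2, -2]].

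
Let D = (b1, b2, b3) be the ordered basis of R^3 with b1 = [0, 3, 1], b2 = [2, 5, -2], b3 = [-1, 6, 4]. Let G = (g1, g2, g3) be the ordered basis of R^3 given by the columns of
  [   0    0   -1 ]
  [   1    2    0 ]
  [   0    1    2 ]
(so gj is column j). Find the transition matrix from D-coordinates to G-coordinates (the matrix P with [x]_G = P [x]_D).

Take x = bj: its D-coordinates are the j-th standard unit vector, so P e_j — column j of P — equals [bj]_G.
b1 = g1 + g2 + 0·g3, giving column 1 = [1, 1, 0]; repeating for each j gives P = [[1, 1, 2], [1, 2, 2], [0, -2, 1]].

[[1, 1, 2], [1, 2, 2], [0, -2, 1]]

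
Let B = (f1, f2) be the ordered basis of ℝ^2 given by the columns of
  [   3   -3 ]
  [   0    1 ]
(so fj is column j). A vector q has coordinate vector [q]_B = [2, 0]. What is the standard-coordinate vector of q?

The coordinates say q = 2f1 + 0·f2; adding the scaled basis vectors gives [6, 0].

[6, 0]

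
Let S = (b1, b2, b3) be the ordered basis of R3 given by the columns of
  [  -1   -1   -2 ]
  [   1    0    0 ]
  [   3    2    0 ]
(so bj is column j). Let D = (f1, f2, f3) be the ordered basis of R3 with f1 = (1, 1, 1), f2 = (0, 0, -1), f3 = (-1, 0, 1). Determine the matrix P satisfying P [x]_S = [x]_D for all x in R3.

[[1, 0, 0], [0, -1, 2], [2, 1, 2]]

Column j of P is [bj]_D, since P maps S-coordinates to D-coordinates.
Expressing b1 in D: b1 = f1 + 0·f2 + 2f3, so column 1 of P is (1, 0, 2).
Doing the same for each bj gives P = [[1, 0, 0], [0, -1, 2], [2, 1, 2]].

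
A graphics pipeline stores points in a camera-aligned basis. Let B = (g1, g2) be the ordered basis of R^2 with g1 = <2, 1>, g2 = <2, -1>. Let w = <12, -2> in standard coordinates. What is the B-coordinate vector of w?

<2, 4>

Write w = c_1 g1 + c_2 g2 and solve for the c_i.
System: 2c_1 + 2c_2 = 12, c_1 - c_2 = -2; solving gives c_1 = 2, c_2 = 4.
Check: 2g1 + 4g2 = <12, -2>.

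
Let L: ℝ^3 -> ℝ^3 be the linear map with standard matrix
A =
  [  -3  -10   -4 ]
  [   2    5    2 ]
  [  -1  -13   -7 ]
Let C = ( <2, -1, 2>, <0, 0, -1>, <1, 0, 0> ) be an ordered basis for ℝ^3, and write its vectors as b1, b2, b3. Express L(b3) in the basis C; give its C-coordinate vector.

<-2, -3, 1>

Column 3 of [L]_C is the C-coordinate vector of L(b3).
In standard coordinates L(b3) = A b3 = <-3, 2, -1>.
Converting to C: <-3, 2, -1> = -2b1 - 3b2 + b3, so the coordinate vector is <-2, -3, 1>.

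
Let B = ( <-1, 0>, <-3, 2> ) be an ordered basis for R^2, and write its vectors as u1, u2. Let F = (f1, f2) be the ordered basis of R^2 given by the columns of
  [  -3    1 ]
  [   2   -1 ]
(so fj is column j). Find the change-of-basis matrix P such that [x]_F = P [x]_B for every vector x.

Column j of P is [uj]_F, since P maps B-coordinates to F-coordinates.
Expressing u1 in F: u1 = f1 + 2f2, so column 1 of P is <1, 2>.
Doing the same for each uj gives P = [[1, 1], [2, 0]].

[[1, 1], [2, 0]]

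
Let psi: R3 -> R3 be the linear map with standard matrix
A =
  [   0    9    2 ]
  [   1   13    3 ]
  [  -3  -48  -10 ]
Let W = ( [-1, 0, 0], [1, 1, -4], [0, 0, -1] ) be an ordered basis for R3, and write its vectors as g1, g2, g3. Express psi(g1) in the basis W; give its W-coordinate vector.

[-1, -1, 1]

Column 1 of [psi]_W is the W-coordinate vector of psi(g1).
In standard coordinates psi(g1) = A g1 = [0, -1, 3].
Converting to W: [0, -1, 3] = -g1 - g2 + g3, so the coordinate vector is [-1, -1, 1].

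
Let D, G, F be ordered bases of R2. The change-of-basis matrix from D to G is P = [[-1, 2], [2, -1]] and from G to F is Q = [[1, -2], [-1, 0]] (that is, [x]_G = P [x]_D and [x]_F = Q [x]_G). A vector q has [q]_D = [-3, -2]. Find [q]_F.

[7, 1]

Composing the changes, [q]_F = Q P [q]_D.
Q P = [[-5, 4], [1, -2]]; applying this to [-3, -2] gives [7, 1].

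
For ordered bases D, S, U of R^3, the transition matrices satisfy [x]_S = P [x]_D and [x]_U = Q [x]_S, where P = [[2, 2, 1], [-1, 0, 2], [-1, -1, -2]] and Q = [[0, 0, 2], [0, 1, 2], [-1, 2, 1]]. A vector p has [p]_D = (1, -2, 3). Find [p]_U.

(-10, -5, 4)

Apply P to get S-coordinates (1, 5, -5), then Q to get U-coordinates.
The result is [p]_U = (-10, -5, 4).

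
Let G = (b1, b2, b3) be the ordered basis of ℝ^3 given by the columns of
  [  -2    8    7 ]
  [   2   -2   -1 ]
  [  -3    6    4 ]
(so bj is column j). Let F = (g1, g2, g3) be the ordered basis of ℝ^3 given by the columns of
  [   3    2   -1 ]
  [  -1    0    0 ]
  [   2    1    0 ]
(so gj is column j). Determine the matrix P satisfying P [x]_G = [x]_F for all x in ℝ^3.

Take x = bj: its G-coordinates are the j-th standard unit vector, so P e_j — column j of P — equals [bj]_F.
b1 = -2g1 + g2 - 2g3, giving column 1 = <-2, 1, -2>; repeating for each j gives P = [[-2, 2, 1], [1, 2, 2], [-2, 2, 0]].

[[-2, 2, 1], [1, 2, 2], [-2, 2, 0]]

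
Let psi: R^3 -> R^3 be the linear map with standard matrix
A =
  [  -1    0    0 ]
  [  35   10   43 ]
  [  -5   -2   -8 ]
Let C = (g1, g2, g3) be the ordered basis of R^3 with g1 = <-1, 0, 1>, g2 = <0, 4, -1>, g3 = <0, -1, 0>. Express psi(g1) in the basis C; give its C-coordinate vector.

<-1, 2, 0>

Column 1 of [psi]_C is the C-coordinate vector of psi(g1).
In standard coordinates psi(g1) = A g1 = <1, 8, -3>.
Converting to C: <1, 8, -3> = -g1 + 2g2 + 0·g3, so the coordinate vector is <-1, 2, 0>.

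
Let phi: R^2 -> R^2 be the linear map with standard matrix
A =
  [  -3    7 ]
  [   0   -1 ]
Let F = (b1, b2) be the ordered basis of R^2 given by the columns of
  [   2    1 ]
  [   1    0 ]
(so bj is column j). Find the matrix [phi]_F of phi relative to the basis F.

[[-1, 0], [3, -3]]

Let P have columns b1, b2. Then [phi]_F = P^(-1) A P.
Here det P = -1, so P^(-1) is integer; computing A P first and then P^(-1)(A P) gives [[-1, 0], [3, -3]].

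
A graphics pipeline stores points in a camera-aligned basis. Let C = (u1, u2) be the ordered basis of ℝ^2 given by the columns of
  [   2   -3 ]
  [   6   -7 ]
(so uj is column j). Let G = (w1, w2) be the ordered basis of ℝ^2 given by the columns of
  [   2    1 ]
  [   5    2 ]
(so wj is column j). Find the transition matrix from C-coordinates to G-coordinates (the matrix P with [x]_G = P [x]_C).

[[2, -1], [-2, -1]]

Take x = uj: its C-coordinates are the j-th standard unit vector, so P e_j — column j of P — equals [uj]_G.
u1 = 2w1 - 2w2, giving column 1 = <2, -2>; repeating for each j gives P = [[2, -1], [-2, -1]].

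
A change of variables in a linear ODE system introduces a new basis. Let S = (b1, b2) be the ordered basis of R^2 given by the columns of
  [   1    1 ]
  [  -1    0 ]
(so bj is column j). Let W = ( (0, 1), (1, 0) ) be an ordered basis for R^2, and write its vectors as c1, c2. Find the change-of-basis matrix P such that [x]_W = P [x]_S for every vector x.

[[-1, 0], [1, 1]]

Take x = bj: its S-coordinates are the j-th standard unit vector, so P e_j — column j of P — equals [bj]_W.
b1 = -c1 + c2, giving column 1 = (-1, 1); repeating for each j gives P = [[-1, 0], [1, 1]].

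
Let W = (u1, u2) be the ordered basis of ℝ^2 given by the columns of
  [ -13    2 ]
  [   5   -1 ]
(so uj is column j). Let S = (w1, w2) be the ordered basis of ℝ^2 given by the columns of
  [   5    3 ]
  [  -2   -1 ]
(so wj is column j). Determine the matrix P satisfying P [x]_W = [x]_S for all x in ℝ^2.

Let M have columns uj and N have columns wj. Then for every x, N [x]_S = x = M [x]_W, so P = N^(-1) M.
Since det N = 1, N^(-1) has integer entries; multiplying gives P = [[-2, 1], [-1, -1]].

[[-2, 1], [-1, -1]]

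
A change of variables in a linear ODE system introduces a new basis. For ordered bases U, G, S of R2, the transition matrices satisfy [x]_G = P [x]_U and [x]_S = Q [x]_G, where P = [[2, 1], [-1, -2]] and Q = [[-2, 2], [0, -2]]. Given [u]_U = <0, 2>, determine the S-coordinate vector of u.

Composing the changes, [u]_S = Q P [u]_U.
Q P = [[-6, -6], [2, 4]]; applying this to <0, 2> gives <-12, 8>.

<-12, 8>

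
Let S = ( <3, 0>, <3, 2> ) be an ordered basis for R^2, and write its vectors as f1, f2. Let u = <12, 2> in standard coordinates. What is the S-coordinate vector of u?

[u]_S is the unique c with M c = u, where M has columns f1, f2.
System: 3c_1 + 3c_2 = 12, 0c_1 + 2c_2 = 2; solving gives c_1 = 3, c_2 = 1.
Check: 3f1 + f2 = <12, 2>.

<3, 1>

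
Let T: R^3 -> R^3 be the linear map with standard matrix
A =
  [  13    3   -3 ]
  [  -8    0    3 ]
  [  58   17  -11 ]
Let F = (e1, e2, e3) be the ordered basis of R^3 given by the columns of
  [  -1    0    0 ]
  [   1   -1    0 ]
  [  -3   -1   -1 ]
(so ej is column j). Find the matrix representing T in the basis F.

[[1, 0, -3], [2, 3, 0], [3, 3, -2]]

Let P have columns e1, ..., e3. Then [T]_F = P^(-1) A P.
Here det P = -1, so P^(-1) is integer; computing A P first and then P^(-1)(A P) gives [[1, 0, -3], [2, 3, 0], [3, 3, -2]].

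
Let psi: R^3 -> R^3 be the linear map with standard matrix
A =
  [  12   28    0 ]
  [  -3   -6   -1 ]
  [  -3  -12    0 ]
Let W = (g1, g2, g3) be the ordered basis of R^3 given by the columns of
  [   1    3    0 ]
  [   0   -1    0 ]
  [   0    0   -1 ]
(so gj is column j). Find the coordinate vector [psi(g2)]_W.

Compute psi(g2) = A g2 = <8, -3, 3> in standard coordinates.
Then write this in W-coordinates: solve for y in y_1 g1 + ... + y_3 g3 = <8, -3, 3>.
This gives y = <-1, 3, -3>, which is column 2 of [psi]_W.

<-1, 3, -3>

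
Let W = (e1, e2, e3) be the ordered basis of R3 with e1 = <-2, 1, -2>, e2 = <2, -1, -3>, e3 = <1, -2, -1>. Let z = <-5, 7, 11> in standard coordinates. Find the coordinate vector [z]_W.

[z]_W is the unique c with M c = z, where M has columns e1, ..., e3.
Solving this 3x3 system gives c = (-1, -2, -3).
Check: -e1 - 2e2 - 3e3 = <-5, 7, 11>.

<-1, -2, -3>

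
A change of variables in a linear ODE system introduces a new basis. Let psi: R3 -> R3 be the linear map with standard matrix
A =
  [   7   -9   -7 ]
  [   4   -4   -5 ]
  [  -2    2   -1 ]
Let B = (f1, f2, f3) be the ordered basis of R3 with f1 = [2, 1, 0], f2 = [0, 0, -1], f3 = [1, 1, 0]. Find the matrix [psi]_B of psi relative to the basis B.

[[1, 2, -2], [2, -1, 0], [3, 3, 2]]

With P the matrix whose columns are f1, ..., f3, [psi]_B = P^(-1) A P.
Column by column: psi(f1) = A f1 = [5, 4, -2]; its B-coordinates [1, 2, 3] give column 1.
Continuing for each basis vector yields [psi]_B = [[1, 2, -2], [2, -1, 0], [3, 3, 2]].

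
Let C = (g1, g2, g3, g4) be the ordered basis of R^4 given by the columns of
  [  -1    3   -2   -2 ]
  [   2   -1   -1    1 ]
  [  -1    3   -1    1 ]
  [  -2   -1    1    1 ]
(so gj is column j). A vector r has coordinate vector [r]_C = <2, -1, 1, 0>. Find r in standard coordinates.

<-7, 4, -6, -2>

The coordinates say r = 2g1 - g2 + g3 + 0·g4; adding the scaled basis vectors gives <-7, 4, -6, -2>.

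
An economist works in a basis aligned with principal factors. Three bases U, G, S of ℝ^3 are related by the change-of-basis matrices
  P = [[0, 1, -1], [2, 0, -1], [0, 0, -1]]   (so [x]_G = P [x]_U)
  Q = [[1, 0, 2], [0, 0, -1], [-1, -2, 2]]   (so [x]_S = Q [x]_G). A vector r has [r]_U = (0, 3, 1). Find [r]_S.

(0, 1, -2)

First [r]_G = P [r]_U = (2, -1, -1).
Then [r]_S = Q [r]_G = (0, 1, -2).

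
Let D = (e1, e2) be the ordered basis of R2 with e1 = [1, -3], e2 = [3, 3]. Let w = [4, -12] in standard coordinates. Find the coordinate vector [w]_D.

[4, 0]

Write w = c_1 e1 + c_2 e2 and solve for the c_i.
System: c_1 + 3c_2 = 4, -3c_1 + 3c_2 = -12; solving gives c_1 = 4, c_2 = 0.
Check: 4e1 + 0·e2 = [4, -12].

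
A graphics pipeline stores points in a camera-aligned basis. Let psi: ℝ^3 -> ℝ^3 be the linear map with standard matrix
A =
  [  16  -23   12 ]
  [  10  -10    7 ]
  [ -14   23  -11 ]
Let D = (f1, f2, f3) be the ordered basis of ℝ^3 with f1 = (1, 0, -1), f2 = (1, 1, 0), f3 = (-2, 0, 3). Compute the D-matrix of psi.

With P the matrix whose columns are f1, ..., f3, [psi]_D = P^(-1) A P.
Column by column: psi(f1) = A f1 = (4, 3, -3); its D-coordinates (-3, 3, -2) give column 1.
Continuing for each basis vector yields [psi]_D = [[-3, -3, -1], [3, 0, 1], [-2, 2, -2]].

[[-3, -3, -1], [3, 0, 1], [-2, 2, -2]]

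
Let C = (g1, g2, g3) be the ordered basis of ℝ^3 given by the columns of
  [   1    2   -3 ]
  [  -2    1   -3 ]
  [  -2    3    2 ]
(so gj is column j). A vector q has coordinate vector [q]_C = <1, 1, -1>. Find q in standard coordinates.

q = M [q]_C, where M has columns g1, ..., g3.
Carrying out the matrix-vector product, q = <6, 2, -1>.

<6, 2, -1>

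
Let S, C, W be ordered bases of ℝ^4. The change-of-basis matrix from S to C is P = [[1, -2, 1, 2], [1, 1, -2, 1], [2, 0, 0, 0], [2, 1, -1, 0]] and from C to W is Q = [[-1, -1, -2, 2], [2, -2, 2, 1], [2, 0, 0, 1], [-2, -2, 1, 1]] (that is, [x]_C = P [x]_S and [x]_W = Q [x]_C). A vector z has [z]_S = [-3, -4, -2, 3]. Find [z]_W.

Apply P to get C-coordinates [9, 0, -6, -8], then Q to get W-coordinates.
The result is [z]_W = [-13, -2, 10, -32].

[-13, -2, 10, -32]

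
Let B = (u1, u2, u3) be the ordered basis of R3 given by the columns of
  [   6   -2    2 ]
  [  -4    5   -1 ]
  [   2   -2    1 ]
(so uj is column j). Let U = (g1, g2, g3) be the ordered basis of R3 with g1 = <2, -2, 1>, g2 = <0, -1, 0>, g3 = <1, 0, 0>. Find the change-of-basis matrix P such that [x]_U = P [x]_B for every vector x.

[[2, -2, 1], [0, -1, -1], [2, 2, 0]]

Take x = uj: its B-coordinates are the j-th standard unit vector, so P e_j — column j of P — equals [uj]_U.
u1 = 2g1 + 0·g2 + 2g3, giving column 1 = <2, 0, 2>; repeating for each j gives P = [[2, -2, 1], [0, -1, -1], [2, 2, 0]].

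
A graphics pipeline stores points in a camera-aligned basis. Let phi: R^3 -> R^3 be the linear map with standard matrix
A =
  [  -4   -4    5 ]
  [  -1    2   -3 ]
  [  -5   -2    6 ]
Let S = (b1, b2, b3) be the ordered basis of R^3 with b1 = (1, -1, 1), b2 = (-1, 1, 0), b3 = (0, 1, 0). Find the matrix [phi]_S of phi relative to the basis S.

[[3, 3, -2], [-2, 3, 2], [-1, 3, -2]]

Let P have columns b1, ..., b3. Then [phi]_S = P^(-1) A P.
Here det P = -1, so P^(-1) is integer; computing A P first and then P^(-1)(A P) gives [[3, 3, -2], [-2, 3, 2], [-1, 3, -2]].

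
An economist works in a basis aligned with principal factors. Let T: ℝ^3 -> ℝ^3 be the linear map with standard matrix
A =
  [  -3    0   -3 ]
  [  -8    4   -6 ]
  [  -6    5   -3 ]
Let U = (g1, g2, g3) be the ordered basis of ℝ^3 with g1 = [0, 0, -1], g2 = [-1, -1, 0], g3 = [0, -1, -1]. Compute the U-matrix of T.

The j-th column of [T]_U is [T(gj)]_U.
T(g1) = A g1 = [3, 6, 3] = 0·g1 - 3g2 - 3g3, so column 1 is [0, -3, -3].
Repeating for g2, g3 and assembling the columns gives [[0, 0, 1], [-3, -3, -3], [-3, -1, 1]].

[[0, 0, 1], [-3, -3, -3], [-3, -1, 1]]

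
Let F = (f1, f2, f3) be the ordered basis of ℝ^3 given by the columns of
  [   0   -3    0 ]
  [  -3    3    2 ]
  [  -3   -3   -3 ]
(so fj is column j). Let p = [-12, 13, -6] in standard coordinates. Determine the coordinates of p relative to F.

[-1, 4, -1]

We seek scalars with c_1 f1 + ... + c_3 f3 = p; equivalently solve M c = p where the columns of M are f1, ..., f3.
Gaussian elimination on [M | p] yields c = (-1, 4, -1).
Check: -f1 + 4f2 - f3 = [-12, 13, -6].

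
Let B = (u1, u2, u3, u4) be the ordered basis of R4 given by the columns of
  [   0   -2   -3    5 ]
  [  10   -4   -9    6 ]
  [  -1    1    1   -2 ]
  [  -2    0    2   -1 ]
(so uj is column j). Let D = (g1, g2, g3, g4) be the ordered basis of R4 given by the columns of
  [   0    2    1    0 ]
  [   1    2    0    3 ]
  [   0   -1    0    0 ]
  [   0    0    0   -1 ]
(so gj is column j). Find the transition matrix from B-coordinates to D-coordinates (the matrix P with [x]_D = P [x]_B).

Column j of P is [uj]_D, since P maps B-coordinates to D-coordinates.
Expressing u1 in D: u1 = 2g1 + g2 - 2g3 + 2g4, so column 1 of P is (2, 1, -2, 2).
Doing the same for each uj gives P = [[2, -2, -1, -1], [1, -1, -1, 2], [-2, 0, -1, 1], [2, 0, -2, 1]].

[[2, -2, -1, -1], [1, -1, -1, 2], [-2, 0, -1, 1], [2, 0, -2, 1]]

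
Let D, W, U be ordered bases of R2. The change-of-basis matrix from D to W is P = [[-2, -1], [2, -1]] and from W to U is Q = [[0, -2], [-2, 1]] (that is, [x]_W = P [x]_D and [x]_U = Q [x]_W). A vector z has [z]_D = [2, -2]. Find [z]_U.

First [z]_W = P [z]_D = [-2, 6].
Then [z]_U = Q [z]_W = [-12, 10].

[-12, 10]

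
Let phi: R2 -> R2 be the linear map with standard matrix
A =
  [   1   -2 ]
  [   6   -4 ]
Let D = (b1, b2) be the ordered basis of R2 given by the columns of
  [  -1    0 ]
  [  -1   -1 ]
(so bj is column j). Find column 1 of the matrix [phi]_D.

Column 1 of [phi]_D is the D-coordinate vector of phi(b1).
In standard coordinates phi(b1) = A b1 = (1, -2).
Converting to D: (1, -2) = -b1 + 3b2, so the coordinate vector is (-1, 3).

(-1, 3)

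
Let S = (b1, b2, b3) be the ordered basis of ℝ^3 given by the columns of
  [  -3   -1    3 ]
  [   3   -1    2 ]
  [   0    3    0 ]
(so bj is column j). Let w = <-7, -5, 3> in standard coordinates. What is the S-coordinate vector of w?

We seek scalars with c_1 b1 + ... + c_3 b3 = w; equivalently solve M c = w where the columns of M are b1, ..., b3.
Gaussian elimination on [M | w] yields c = (0, 1, -2).
Check: 0·b1 + b2 - 2b3 = <-7, -5, 3>.

<0, 1, -2>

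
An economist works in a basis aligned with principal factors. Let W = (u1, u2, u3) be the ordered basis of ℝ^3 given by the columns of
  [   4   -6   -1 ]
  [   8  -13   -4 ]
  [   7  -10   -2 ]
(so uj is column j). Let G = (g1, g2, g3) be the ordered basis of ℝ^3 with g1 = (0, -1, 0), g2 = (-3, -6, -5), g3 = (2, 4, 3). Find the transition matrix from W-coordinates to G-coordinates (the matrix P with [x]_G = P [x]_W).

Column j of P is [uj]_G, since P maps W-coordinates to G-coordinates.
Expressing u1 in G: u1 = 0·g1 - 2g2 - g3, so column 1 of P is (0, -2, -1).
Doing the same for each uj gives P = [[0, 1, 2], [-2, 2, 1], [-1, 0, 1]].

[[0, 1, 2], [-2, 2, 1], [-1, 0, 1]]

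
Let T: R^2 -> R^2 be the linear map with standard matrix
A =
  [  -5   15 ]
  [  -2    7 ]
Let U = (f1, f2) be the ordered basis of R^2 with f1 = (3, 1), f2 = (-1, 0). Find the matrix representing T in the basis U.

[[1, 2], [3, 1]]

The j-th column of [T]_U is [T(fj)]_U.
T(f1) = A f1 = (0, 1) = f1 + 3f2, so column 1 is (1, 3).
Repeating for f2 and assembling the columns gives [[1, 2], [3, 1]].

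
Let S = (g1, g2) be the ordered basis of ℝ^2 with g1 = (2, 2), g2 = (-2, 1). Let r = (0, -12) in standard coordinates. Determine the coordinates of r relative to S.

[r]_S is the unique c with M c = r, where M has columns g1, g2.
System: 2c_1 - 2c_2 = 0, 2c_1 + c_2 = -12; solving gives c_1 = -4, c_2 = -4.
Check: -4g1 - 4g2 = (0, -12).

(-4, -4)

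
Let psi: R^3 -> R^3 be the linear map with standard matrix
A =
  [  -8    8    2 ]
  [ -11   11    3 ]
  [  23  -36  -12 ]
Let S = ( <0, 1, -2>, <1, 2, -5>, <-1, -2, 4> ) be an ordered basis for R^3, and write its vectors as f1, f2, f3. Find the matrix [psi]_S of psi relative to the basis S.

With P the matrix whose columns are f1, ..., f3, [psi]_S = P^(-1) A P.
Column by column: psi(f1) = A f1 = <4, 5, -12>; its S-coordinates <-3, 2, -2> give column 1.
Continuing for each basis vector yields [psi]_S = [[-3, 0, 1], [2, -3, -3], [-2, -1, -3]].

[[-3, 0, 1], [2, -3, -3], [-2, -1, -3]]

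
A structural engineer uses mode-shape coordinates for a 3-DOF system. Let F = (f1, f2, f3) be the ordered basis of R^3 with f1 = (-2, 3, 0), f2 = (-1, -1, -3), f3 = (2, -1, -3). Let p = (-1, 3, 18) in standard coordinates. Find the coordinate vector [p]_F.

We seek scalars with c_1 f1 + ... + c_3 f3 = p; equivalently solve M c = p where the columns of M are f1, ..., f3.
Row-reducing the augmented matrix [M | p] gives c = (-1, -3, -3).
Check: -f1 - 3f2 - 3f3 = (-1, 3, 18).

(-1, -3, -3)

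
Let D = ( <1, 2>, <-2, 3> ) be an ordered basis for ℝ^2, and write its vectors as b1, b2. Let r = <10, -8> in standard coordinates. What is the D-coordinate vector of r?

Write r = c_1 b1 + c_2 b2 and solve for the c_i.
System: c_1 - 2c_2 = 10, 2c_1 + 3c_2 = -8; solving gives c_1 = 2, c_2 = -4.
Check: 2b1 - 4b2 = <10, -8>.

<2, -4>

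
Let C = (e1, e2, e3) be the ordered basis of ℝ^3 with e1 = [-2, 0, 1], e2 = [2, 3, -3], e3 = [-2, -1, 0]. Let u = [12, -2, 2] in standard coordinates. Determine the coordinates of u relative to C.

[-4, -2, -4]

We seek scalars with c_1 e1 + ... + c_3 e3 = u; equivalently solve M c = u where the columns of M are e1, ..., e3.
Row-reducing the augmented matrix [M | u] gives c = (-4, -2, -4).
Check: -4e1 - 2e2 - 4e3 = [12, -2, 2].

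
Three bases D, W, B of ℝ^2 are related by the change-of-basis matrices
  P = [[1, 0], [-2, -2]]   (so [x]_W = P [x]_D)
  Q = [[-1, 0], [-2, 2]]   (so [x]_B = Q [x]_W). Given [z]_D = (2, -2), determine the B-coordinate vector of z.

(-2, -4)

Apply P to get W-coordinates (2, 0), then Q to get B-coordinates.
The result is [z]_B = (-2, -4).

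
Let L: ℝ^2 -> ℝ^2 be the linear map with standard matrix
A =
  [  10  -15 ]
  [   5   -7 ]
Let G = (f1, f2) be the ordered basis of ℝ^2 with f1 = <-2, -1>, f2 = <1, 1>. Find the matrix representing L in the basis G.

[[2, 3], [-1, 1]]

Let P have columns f1, f2. Then [L]_G = P^(-1) A P.
Here det P = -1, so P^(-1) is integer; computing A P first and then P^(-1)(A P) gives [[2, 3], [-1, 1]].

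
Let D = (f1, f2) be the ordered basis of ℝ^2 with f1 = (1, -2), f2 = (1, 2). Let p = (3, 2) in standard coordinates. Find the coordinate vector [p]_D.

Write p = c_1 f1 + c_2 f2 and solve for the c_i.
System: c_1 + c_2 = 3, -2c_1 + 2c_2 = 2; solving gives c_1 = 1, c_2 = 2.
Check: f1 + 2f2 = (3, 2).

(1, 2)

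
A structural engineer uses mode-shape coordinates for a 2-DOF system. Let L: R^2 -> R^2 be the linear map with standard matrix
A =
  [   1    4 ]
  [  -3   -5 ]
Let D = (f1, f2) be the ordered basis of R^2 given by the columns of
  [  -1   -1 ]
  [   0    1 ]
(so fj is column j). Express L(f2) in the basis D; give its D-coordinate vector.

Compute L(f2) = A f2 = [3, -2] in standard coordinates.
Then write this in D-coordinates: solve for y in y_1 f1 + y_2 f2 = [3, -2].
This gives y = [-1, -2], which is column 2 of [L]_D.

[-1, -2]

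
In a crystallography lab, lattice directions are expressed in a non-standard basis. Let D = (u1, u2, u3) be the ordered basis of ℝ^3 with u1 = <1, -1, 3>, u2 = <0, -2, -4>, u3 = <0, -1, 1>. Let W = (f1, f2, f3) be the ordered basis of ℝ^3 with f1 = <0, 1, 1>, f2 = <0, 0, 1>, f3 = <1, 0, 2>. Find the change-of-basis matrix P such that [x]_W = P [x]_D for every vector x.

Column j of P is [uj]_W, since P maps D-coordinates to W-coordinates.
Expressing u1 in W: u1 = -f1 + 2f2 + f3, so column 1 of P is <-1, 2, 1>.
Doing the same for each uj gives P = [[-1, -2, -1], [2, -2, 2], [1, 0, 0]].

[[-1, -2, -1], [2, -2, 2], [1, 0, 0]]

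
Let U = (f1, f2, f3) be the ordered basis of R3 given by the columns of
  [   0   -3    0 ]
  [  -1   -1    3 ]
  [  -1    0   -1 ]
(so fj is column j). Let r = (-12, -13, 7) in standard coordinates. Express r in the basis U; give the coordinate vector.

(-3, 4, -4)

We seek scalars with c_1 f1 + ... + c_3 f3 = r; equivalently solve M c = r where the columns of M are f1, ..., f3.
Solving this 3x3 system gives c = (-3, 4, -4).
Check: -3f1 + 4f2 - 4f3 = (-12, -13, 7).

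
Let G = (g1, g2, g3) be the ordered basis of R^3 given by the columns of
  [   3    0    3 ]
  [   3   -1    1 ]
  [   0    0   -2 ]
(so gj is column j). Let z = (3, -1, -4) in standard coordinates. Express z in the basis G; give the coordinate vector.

(-1, 0, 2)

Write z = c_1 g1 + ... + c_3 g3 and solve for the c_i.
Solving this 3x3 system gives c = (-1, 0, 2).
Check: -g1 + 0·g2 + 2g3 = (3, -1, -4).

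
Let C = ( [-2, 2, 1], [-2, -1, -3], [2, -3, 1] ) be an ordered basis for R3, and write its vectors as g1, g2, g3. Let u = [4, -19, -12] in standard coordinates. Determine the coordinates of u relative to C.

[-3, 4, 3]

Write u = c_1 g1 + ... + c_3 g3 and solve for the c_i.
Solving this 3x3 system gives c = (-3, 4, 3).
Check: -3g1 + 4g2 + 3g3 = [4, -19, -12].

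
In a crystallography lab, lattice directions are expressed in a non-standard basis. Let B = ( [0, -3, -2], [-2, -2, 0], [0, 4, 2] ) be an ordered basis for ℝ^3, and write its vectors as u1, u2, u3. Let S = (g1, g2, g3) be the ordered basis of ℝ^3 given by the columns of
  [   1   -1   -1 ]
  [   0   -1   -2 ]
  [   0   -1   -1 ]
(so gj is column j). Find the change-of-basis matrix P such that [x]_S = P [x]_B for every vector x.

[[2, -2, -2], [1, -2, 0], [1, 2, -2]]

Column j of P is [uj]_S, since P maps B-coordinates to S-coordinates.
Expressing u1 in S: u1 = 2g1 + g2 + g3, so column 1 of P is [2, 1, 1].
Doing the same for each uj gives P = [[2, -2, -2], [1, -2, 0], [1, 2, -2]].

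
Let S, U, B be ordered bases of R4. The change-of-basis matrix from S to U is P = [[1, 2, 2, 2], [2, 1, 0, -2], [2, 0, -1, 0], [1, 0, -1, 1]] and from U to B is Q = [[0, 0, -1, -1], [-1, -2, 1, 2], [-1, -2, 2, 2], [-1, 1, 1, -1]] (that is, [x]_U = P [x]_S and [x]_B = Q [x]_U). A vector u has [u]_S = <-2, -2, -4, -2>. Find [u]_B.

<0, 22, 22, 16>

Composing the changes, [u]_B = Q P [u]_S.
Q P = [[-3, 0, 2, -1], [-1, -4, -5, 4], [1, -4, -6, 4], [2, -1, -2, -5]]; applying this to <-2, -2, -4, -2> gives <0, 22, 22, 16>.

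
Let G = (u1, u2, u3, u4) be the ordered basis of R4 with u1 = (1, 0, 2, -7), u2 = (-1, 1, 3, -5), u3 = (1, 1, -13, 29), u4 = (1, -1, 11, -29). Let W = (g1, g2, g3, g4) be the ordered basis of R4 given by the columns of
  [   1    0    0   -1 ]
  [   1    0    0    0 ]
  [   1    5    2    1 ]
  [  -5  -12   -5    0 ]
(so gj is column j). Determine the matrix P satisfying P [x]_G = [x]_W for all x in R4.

[[0, 1, 1, -1], [1, 0, -2, 2], [-1, 0, -2, 2], [-1, 2, 0, -2]]

Take x = uj: its G-coordinates are the j-th standard unit vector, so P e_j — column j of P — equals [uj]_W.
u1 = 0·g1 + g2 - g3 - g4, giving column 1 = (0, 1, -1, -1); repeating for each j gives P = [[0, 1, 1, -1], [1, 0, -2, 2], [-1, 0, -2, 2], [-1, 2, 0, -2]].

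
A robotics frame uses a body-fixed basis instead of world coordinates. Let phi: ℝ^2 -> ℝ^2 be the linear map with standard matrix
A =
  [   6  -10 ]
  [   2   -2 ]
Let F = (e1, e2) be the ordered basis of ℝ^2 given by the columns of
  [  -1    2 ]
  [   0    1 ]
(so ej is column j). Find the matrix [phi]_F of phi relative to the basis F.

With P the matrix whose columns are e1, e2, [phi]_F = P^(-1) A P.
Column by column: phi(e1) = A e1 = [-6, -2]; its F-coordinates [2, -2] give column 1.
Continuing for each basis vector yields [phi]_F = [[2, 2], [-2, 2]].

[[2, 2], [-2, 2]]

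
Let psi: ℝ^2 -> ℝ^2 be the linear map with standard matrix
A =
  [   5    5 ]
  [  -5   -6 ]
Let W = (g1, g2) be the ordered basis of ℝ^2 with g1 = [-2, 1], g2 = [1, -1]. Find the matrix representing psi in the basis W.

The j-th column of [psi]_W is [psi(gj)]_W.
psi(g1) = A g1 = [-5, 4] = g1 - 3g2, so column 1 is [1, -3].
Repeating for g2 and assembling the columns gives [[1, -1], [-3, -2]].

[[1, -1], [-3, -2]]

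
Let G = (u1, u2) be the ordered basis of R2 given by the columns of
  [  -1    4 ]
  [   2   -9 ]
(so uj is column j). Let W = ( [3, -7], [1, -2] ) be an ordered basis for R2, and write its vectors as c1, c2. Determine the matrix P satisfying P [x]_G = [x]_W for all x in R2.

Let M have columns uj and N have columns cj. Then for every x, N [x]_W = x = M [x]_G, so P = N^(-1) M.
Since det N = 1, N^(-1) has integer entries; multiplying gives P = [[0, 1], [-1, 1]].

[[0, 1], [-1, 1]]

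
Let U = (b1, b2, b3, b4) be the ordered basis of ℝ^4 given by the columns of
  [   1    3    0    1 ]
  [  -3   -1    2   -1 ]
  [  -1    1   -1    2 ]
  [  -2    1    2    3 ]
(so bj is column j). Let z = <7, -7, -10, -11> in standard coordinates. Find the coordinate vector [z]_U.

<4, 2, 2, -3>

[z]_U is the unique c with M c = z, where M has columns b1, ..., b4.
Solving this 4x4 system gives c = (4, 2, 2, -3).
Check: 4b1 + 2b2 + 2b3 - 3b4 = <7, -7, -10, -11>.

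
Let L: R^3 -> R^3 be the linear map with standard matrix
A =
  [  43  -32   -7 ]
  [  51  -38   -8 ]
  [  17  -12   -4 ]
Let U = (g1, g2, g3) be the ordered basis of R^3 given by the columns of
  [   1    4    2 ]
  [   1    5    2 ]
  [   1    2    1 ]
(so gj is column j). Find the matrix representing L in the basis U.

The j-th column of [L]_U is [L(gj)]_U.
L(g1) = A g1 = (4, 5, 1) = -2g1 + g2 + g3, so column 1 is (-2, 1, 1).
Repeating for g2, g3 and assembling the columns gives [[-2, 2, -3], [1, 0, 3], [1, -2, 3]].

[[-2, 2, -3], [1, 0, 3], [1, -2, 3]]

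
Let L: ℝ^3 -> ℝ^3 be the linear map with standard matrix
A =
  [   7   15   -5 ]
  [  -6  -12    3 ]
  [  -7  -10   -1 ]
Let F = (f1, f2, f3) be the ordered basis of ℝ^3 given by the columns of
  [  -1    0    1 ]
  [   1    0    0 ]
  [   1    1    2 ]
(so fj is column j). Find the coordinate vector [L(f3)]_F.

Compute L(f3) = A f3 = [-3, 0, -9] in standard coordinates.
Then write this in F-coordinates: solve for y in y_1 f1 + ... + y_3 f3 = [-3, 0, -9].
This gives y = [0, -3, -3], which is column 3 of [L]_F.

[0, -3, -3]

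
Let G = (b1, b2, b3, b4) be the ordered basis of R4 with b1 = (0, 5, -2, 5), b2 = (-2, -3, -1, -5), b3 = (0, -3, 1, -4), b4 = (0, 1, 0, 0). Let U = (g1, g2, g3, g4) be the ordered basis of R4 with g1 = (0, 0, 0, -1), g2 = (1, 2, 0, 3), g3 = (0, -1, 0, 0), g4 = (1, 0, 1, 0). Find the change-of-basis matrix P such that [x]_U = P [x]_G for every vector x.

Take x = bj: its G-coordinates are the j-th standard unit vector, so P e_j — column j of P — equals [bj]_U.
b1 = g1 + 2g2 - g3 - 2g4, giving column 1 = (1, 2, -1, -2); repeating for each j gives P = [[1, 2, 1, 0], [2, -1, -1, 0], [-1, 1, 1, -1], [-2, -1, 1, 0]].

[[1, 2, 1, 0], [2, -1, -1, 0], [-1, 1, 1, -1], [-2, -1, 1, 0]]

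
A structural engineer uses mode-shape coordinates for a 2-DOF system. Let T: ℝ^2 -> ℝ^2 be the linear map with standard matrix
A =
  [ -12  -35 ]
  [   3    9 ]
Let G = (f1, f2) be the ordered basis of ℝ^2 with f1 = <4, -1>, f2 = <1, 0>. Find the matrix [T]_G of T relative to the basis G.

[[-3, -3], [-1, 0]]

Let P have columns f1, f2. Then [T]_G = P^(-1) A P.
Here det P = 1, so P^(-1) is integer; computing A P first and then P^(-1)(A P) gives [[-3, -3], [-1, 0]].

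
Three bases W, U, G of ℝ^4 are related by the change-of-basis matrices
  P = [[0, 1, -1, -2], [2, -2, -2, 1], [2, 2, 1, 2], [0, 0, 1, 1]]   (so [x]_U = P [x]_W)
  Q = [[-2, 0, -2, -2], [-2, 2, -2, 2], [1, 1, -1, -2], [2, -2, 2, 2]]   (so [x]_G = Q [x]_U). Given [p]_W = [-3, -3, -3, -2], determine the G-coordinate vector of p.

First [p]_U = P [p]_W = [4, 4, -19, -5].
Then [p]_G = Q [p]_U = [40, 28, 37, -48].

[40, 28, 37, -48]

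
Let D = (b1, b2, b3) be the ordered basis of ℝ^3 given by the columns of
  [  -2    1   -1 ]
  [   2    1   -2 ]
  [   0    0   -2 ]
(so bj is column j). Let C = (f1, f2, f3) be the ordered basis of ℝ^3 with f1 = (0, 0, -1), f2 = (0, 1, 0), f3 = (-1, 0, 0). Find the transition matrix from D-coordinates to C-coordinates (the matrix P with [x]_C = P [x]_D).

Take x = bj: its D-coordinates are the j-th standard unit vector, so P e_j — column j of P — equals [bj]_C.
b1 = 0·f1 + 2f2 + 2f3, giving column 1 = (0, 2, 2); repeating for each j gives P = [[0, 0, 2], [2, 1, -2], [2, -1, 1]].

[[0, 0, 2], [2, 1, -2], [2, -1, 1]]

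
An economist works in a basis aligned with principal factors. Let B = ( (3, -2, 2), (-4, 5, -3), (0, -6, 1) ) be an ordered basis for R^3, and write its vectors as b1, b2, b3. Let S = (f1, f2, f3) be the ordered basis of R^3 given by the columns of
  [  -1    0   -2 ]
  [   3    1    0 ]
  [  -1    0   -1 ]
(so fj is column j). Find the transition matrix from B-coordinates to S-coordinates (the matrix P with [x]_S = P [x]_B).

Column j of P is [bj]_S, since P maps B-coordinates to S-coordinates.
Expressing b1 in S: b1 = -f1 + f2 - f3, so column 1 of P is (-1, 1, -1).
Doing the same for each bj gives P = [[-1, 2, -2], [1, -1, 0], [-1, 1, 1]].

[[-1, 2, -2], [1, -1, 0], [-1, 1, 1]]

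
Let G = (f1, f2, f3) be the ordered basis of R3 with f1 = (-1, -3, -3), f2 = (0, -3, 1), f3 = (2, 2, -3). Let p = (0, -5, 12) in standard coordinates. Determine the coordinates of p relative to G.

[p]_G is the unique c with M c = p, where M has columns f1, ..., f3.
Row-reducing the augmented matrix [M | p] gives c = (-2, 3, -1).
Check: -2f1 + 3f2 - f3 = (0, -5, 12).

(-2, 3, -1)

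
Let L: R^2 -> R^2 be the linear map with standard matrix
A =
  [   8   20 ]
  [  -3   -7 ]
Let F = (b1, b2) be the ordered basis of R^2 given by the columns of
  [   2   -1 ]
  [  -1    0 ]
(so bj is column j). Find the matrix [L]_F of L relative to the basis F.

[[-1, -3], [2, 2]]

Let P have columns b1, b2. Then [L]_F = P^(-1) A P.
Here det P = -1, so P^(-1) is integer; computing A P first and then P^(-1)(A P) gives [[-1, -3], [2, 2]].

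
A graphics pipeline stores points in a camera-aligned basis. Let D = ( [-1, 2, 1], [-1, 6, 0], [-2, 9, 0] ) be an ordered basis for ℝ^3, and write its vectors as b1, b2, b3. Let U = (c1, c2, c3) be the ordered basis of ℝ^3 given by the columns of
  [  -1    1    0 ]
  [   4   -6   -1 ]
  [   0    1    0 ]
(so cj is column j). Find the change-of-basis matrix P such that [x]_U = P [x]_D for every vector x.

Take x = bj: its D-coordinates are the j-th standard unit vector, so P e_j — column j of P — equals [bj]_U.
b1 = 2c1 + c2 + 0·c3, giving column 1 = [2, 1, 0]; repeating for each j gives P = [[2, 1, 2], [1, 0, 0], [0, -2, -1]].

[[2, 1, 2], [1, 0, 0], [0, -2, -1]]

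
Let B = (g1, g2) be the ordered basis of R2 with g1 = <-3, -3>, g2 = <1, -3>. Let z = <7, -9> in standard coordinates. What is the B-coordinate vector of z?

We seek scalars with c_1 g1 + c_2 g2 = z; equivalently solve M c = z where the columns of M are g1, g2.
System: -3c_1 + c_2 = 7, -3c_1 - 3c_2 = -9; solving gives c_1 = -1, c_2 = 4.
Check: -g1 + 4g2 = <7, -9>.

<-1, 4>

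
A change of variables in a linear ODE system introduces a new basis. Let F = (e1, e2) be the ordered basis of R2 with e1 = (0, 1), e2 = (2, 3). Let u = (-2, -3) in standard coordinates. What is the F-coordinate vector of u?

(0, -1)

We seek scalars with c_1 e1 + c_2 e2 = u; equivalently solve M c = u where the columns of M are e1, e2.
System: 0c_1 + 2c_2 = -2, c_1 + 3c_2 = -3; solving gives c_1 = 0, c_2 = -1.
Check: 0·e1 - e2 = (-2, -3).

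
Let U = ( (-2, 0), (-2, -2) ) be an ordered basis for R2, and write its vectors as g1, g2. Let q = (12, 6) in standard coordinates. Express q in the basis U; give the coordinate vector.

(-3, -3)

Write q = c_1 g1 + c_2 g2 and solve for the c_i.
System: -2c_1 - 2c_2 = 12, 0c_1 - 2c_2 = 6; solving gives c_1 = -3, c_2 = -3.
Check: -3g1 - 3g2 = (12, 6).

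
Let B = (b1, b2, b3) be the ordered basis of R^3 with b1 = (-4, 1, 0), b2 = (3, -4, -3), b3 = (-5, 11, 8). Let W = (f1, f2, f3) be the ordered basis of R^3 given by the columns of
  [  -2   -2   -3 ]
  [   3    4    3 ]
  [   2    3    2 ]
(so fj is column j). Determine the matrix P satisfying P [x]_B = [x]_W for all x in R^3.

Take x = bj: its B-coordinates are the j-th standard unit vector, so P e_j — column j of P — equals [bj]_W.
b1 = f1 - 2f2 + 2f3, giving column 1 = (1, -2, 2); repeating for each j gives P = [[1, 1, 2], [-2, -1, 2], [2, -1, -1]].

[[1, 1, 2], [-2, -1, 2], [2, -1, -1]]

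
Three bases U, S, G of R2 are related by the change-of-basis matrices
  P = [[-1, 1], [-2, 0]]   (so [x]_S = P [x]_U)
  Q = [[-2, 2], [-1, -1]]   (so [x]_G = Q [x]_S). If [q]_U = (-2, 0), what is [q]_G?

First [q]_S = P [q]_U = (2, 4).
Then [q]_G = Q [q]_S = (4, -6).

(4, -6)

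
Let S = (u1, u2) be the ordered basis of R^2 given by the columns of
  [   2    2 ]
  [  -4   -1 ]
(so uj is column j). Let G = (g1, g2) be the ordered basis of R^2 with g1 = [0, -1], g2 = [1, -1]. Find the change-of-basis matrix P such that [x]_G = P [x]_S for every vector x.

[[2, -1], [2, 2]]

Let M have columns uj and N have columns gj. Then for every x, N [x]_G = x = M [x]_S, so P = N^(-1) M.
Since det N = 1, N^(-1) has integer entries; multiplying gives P = [[2, -1], [2, 2]].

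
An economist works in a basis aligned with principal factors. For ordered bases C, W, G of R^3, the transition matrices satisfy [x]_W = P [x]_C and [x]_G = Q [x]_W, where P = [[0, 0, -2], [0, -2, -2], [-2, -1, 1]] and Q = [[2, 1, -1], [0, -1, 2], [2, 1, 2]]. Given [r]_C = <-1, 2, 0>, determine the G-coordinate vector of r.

Composing the changes, [r]_G = Q P [r]_C.
Q P = [[2, -1, -7], [-4, 0, 4], [-4, -4, -4]]; applying this to <-1, 2, 0> gives <-4, 4, -4>.

<-4, 4, -4>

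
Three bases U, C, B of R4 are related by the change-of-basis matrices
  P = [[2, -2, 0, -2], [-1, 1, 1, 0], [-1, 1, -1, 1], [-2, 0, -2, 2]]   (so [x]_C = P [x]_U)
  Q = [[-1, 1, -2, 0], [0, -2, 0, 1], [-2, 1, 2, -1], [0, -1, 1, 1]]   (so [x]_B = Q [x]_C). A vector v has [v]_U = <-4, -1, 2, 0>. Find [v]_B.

<9, -6, 15, 0>

First [v]_C = P [v]_U = <-6, 5, 1, 4>.
Then [v]_B = Q [v]_C = <9, -6, 15, 0>.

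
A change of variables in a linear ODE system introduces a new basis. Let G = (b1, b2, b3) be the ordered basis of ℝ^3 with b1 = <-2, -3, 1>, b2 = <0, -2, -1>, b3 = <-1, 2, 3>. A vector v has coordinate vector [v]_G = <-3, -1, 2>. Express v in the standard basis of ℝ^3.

By definition v = -3b1 - b2 + 2b3.
Summing componentwise gives <4, 15, 4>.

<4, 15, 4>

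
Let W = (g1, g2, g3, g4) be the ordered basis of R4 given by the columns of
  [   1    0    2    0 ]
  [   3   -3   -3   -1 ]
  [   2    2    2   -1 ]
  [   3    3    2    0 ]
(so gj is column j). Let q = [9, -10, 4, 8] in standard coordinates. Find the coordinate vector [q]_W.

[1, -1, 4, 4]

We seek scalars with c_1 g1 + ... + c_4 g4 = q; equivalently solve M c = q where the columns of M are g1, ..., g4.
Row-reducing the augmented matrix [M | q] gives c = (1, -1, 4, 4).
Check: g1 - g2 + 4g3 + 4g4 = [9, -10, 4, 8].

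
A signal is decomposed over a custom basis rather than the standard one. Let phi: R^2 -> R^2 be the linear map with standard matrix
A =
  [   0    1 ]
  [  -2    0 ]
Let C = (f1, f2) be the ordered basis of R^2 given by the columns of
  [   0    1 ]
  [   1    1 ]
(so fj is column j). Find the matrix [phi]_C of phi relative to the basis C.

Let P have columns f1, f2. Then [phi]_C = P^(-1) A P.
Here det P = -1, so P^(-1) is integer; computing A P first and then P^(-1)(A P) gives [[-1, -3], [1, 1]].

[[-1, -3], [1, 1]]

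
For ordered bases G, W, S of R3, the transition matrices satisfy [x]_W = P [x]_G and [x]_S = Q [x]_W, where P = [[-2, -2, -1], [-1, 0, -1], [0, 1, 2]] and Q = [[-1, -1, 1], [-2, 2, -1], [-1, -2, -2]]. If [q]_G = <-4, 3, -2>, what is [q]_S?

First [q]_W = P [q]_G = <4, 6, -1>.
Then [q]_S = Q [q]_W = <-11, 5, -14>.

<-11, 5, -14>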